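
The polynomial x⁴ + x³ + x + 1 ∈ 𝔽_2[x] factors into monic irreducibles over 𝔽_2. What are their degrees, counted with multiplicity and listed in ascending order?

Write h(x) = x⁴ + x³ + x + 1.
Roots in 𝔽_2: h(0) = 1; h(1) = 0 → root.
Linear factors from roots: (x + 1).
Complete factorization: h(x) = (x + 1)^2·(x² + x + 1).
Factor degrees with multiplicity: 1 + 1 + 2 = 4.

1, 1, 2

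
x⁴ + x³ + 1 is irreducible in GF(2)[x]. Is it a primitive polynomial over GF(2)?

Write f(x) = x⁴ + x³ + 1.
|GF(2^4)^×| = 2^4 − 1 = 15. Prime factorization: 15 = 3·5.
f is primitive ⇔ x has order 15 in GF(2)[x]/(f), i.e. x^(15/q) ≠ 1 for each prime q | 15.
x^(5) mod f = x³ + x + 1.
x^(3) mod f = x³.
None equal 1, so x has full order 15; f is primitive.

Yes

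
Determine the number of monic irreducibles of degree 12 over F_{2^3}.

5726600880

The number of monic irreducibles of degree 12 over GF(8) is (1/12)·Σ_{d∣12} μ(12/d) 8^d.
Divisors of 12: 1, 2, 3, 4, 6, 12; μ(12/d) for each: 0, 1, 0, -1, -1, 1.
Σ = 8^2 − 8^4 − 8^6 + 8^12 = 68719210560.
N = 68719210560/12 = 5726600880.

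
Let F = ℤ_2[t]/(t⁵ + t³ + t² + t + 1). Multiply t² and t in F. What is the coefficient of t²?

Multiply in ℤ_2[t]: (t²)·(t) = t³.
Reduced: t³.

0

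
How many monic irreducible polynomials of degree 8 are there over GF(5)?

48750

By the necklace-counting formula, N_5(8) = (1/8) Σ_{d|8} μ(8/d)·5^d.
Divisors of 8: 1, 2, 4, 8; μ(8/d) for each: 0, 0, -1, 1.
Σ = − 5^4 + 5^8 = 390000.
N = 390000/8 = 48750.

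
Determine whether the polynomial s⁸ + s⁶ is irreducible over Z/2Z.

Write m(s) = s⁸ + s⁶.
Check for roots in Z/2Z: m(0) = 0 → root; m(1) = 0 → root.
m(0) = 0, so (s) divides m(s); m is reducible.

No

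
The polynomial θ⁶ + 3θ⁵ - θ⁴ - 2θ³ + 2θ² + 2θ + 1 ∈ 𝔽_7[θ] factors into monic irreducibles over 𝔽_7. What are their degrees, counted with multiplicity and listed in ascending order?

1, 1, 2, 2

Write f(θ) = θ⁶ + 3θ⁵ - θ⁴ - 2θ³ + 2θ² + 2θ + 1.
Linear factors from roots: (θ + 3), (θ + 1).
Complete factorization: f(θ) = (θ + 1)·(θ + 3)·(θ² + 2θ - 2)·(θ² - 3θ + 1).
Factor degrees with multiplicity: 1 + 1 + 2 + 2 = 6.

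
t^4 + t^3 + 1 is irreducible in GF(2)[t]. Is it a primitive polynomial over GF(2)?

Write f(t) = t^4 + t^3 + 1.
|GF(2^4)^×| = 2^4 − 1 = 15. Prime factorization: 15 = 3·5.
f is primitive ⇔ t has order 15 in GF(2)[t]/(f), i.e. t^(15/q) ≠ 1 for each prime q | 15.
t^(5) mod f = t^3 + t + 1.
t^(3) mod f = t^3.
None equal 1, so t has full order 15; f is primitive.

Yes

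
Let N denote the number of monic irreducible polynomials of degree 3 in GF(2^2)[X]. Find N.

20

The number of monic irreducibles of degree 3 over GF(4) is (1/3)·Σ_{d∣3} μ(3/d) 4^d.
Divisors of 3: 1, 3; μ(3/d) for each: -1, 1.
Σ = − 4^1 + 4^3 = 60.
N = 60/3 = 20.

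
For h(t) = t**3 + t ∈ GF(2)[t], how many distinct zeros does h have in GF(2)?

2

Evaluate at each of the 2 elements of GF(2):
h(0) = 0 → root; h(1) = 0 → root.
Roots: {0, 1}.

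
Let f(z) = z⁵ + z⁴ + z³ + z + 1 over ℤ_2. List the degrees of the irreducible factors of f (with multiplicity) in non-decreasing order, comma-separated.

Roots in ℤ_2: f(0) = 1; f(1) = 1.
Complete factorization: f(z) = (z⁵ + z⁴ + z³ + z + 1).
Factor degrees with multiplicity: 5 = 5.

5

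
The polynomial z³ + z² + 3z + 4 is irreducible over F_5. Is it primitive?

Write f(z) = z³ + z² + 3z + 4.
|GF(5^3)^×| = 5^3 − 1 = 124. Prime factorization: 124 = 2^2·31.
f is primitive ⇔ z has order 124 in GF(5)[z]/(f), i.e. z^(124/q) ≠ 1 for each prime q | 124.
z^(62) mod f = 1
z^(4) mod f = 3z² + 4z + 4.
Since z^(62) = 1, the order of z divides 62 < 124; not primitive.

No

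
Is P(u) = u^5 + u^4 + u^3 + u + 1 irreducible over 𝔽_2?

Yes

Check for roots in 𝔽_2: P(0) = 1; P(1) = 1.
No roots, so no linear factors.
Monic irreducibles of degree 2 over GF(2): u^2 + u + 1.
None of them divide P (all give nonzero remainder).
No irreducible factor of degree ≤ 2 exists, so P is irreducible over GF(2).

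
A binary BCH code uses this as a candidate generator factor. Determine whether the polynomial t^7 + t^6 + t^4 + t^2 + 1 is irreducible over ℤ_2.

Write f(t) = t^7 + t^6 + t^4 + t^2 + 1.
Check for roots in ℤ_2: f(0) = 1; f(1) = 1.
No roots, so no linear factors.
Monic irreducibles of degree 2 over GF(2): t^2 + t + 1.
None of them divide f (all give nonzero remainder).
Monic irreducibles of degree 3 over GF(2): t^3 + t + 1, t^3 + t^2 + 1.
None of them divide f (all give nonzero remainder).
No irreducible factor of degree ≤ 3 exists, so f is irreducible over GF(2).

Yes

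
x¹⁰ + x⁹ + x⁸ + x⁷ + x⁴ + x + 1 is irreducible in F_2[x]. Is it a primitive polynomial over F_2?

Write f(x) = x¹⁰ + x⁹ + x⁸ + x⁷ + x⁴ + x + 1.
|GF(2^10)^×| = 2^10 − 1 = 1023. Prime factorization: 1023 = 3·11·31.
f is primitive ⇔ x has order 1023 in GF(2)[x]/(f), i.e. x^(1023/q) ≠ 1 for each prime q | 1023.
x^(341) mod f = x⁸ + x⁴ + x³ + 1.
x^(93) mod f = x⁸ + x³ + x.
x^(33) mod f = x⁶ + x⁴ + x² + x.
None equal 1, so x has full order 1023; f is primitive.

Yes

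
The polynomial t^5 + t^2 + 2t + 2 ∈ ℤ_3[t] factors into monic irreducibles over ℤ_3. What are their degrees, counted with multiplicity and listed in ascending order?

1, 1, 1, 2

Write g(t) = t^5 + t^2 + 2t + 2.
Roots in ℤ_3: g(0) = 2; g(1) = 0 → root; g(2) = 0 → root.
Linear factors from roots: (t + 2), (t + 1).
Complete factorization: g(t) = (t + 1)·(t + 2)^2·(t^2 + t + 2).
Factor degrees with multiplicity: 1 + 1 + 1 + 2 = 5.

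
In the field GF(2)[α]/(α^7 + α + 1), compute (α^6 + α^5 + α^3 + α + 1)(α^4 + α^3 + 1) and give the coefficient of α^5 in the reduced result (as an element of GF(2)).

0

Multiply in GF(2)[α]: (α^6 + α^5 + α^3 + α + 1)·(α^4 + α^3 + 1) = α^10 + α^8 + α^7 + α + 1.
Reduce using α^7 ≡ α + 1 (mod α^7 + α + 1).
Reduced: α^4 + α^3 + α^2 + α.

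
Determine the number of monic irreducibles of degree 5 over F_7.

3360

By the necklace-counting formula, N_7(5) = (1/5) Σ_{d|5} μ(5/d)·7^d.
Divisors of 5: 1, 5; μ(5/d) for each: -1, 1.
Σ = − 7^1 + 7^5 = 16800.
N = 16800/5 = 3360.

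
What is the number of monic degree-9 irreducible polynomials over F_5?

The number of monic irreducibles of degree 9 over GF(5) is (1/9)·Σ_{d∣9} μ(9/d) 5^d.
Divisors of 9: 1, 3, 9; μ(9/d) for each: 0, -1, 1.
Σ = − 5^3 + 5^9 = 1953000.
N = 1953000/9 = 217000.

217000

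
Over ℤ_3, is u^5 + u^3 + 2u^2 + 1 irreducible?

Write g(u) = u^5 + u^3 + 2u^2 + 1.
Check for roots in ℤ_3: g(0) = 1; g(1) = 2; g(2) = 1.
No roots, so no linear factors.
Monic irreducibles of degree 2 over GF(3): u^2 + 1, u^2 + u + 2, u^2 + 2u + 2.
None of them divide g (all give nonzero remainder).
No irreducible factor of degree ≤ 2 exists, so g is irreducible over GF(3).

Yes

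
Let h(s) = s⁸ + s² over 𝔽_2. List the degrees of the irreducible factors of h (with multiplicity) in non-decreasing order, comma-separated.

1, 1, 1, 1, 2, 2

Roots in 𝔽_2: h(0) = 0 → root; h(1) = 0 → root.
Linear factors from roots: (s), (s + 1).
Complete factorization: h(s) = (s)^2·(s + 1)^2·(s² + s + 1)^2.
Factor degrees with multiplicity: 1 + 1 + 1 + 1 + 2 + 2 = 8.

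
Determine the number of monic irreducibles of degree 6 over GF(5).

2580

By the necklace-counting formula, N_5(6) = (1/6) Σ_{d|6} μ(6/d)·5^d.
Divisors of 6: 1, 2, 3, 6; μ(6/d) for each: 1, -1, -1, 1.
Σ = 5^1 − 5^2 − 5^3 + 5^6 = 15480.
N = 15480/6 = 2580.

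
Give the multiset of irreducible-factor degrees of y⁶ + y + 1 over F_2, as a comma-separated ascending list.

Write h(y) = y⁶ + y + 1.
Roots in F_2: h(0) = 1; h(1) = 1.
Complete factorization: h(y) = (y⁶ + y + 1).
Factor degrees with multiplicity: 6 = 6.

6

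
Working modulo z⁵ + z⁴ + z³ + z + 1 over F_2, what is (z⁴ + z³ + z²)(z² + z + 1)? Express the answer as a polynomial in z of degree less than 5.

Multiply in F_2[z]: (z⁴ + z³ + z²)·(z² + z + 1) = z⁶ + z⁴ + z².
Reduce using z⁵ ≡ z⁴ + z³ + z + 1 (mod z⁵ + z⁴ + z³ + z + 1).
Reduced: z⁴ + z³ + 1.

z^4 + z^3 + 1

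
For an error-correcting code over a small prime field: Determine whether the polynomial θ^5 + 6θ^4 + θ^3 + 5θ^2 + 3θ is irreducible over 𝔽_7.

Write h(θ) = θ^5 + 6θ^4 + θ^3 + 5θ^2 + 3θ.
Check for roots in 𝔽_7: h(0) = 0 → root; h(1) = 2; h(2) = 1; h(3) = 5; h(4) = 0 → root; h(5) = 0 → root; h(6) = 6.
h(0) = 0, so (θ) divides h(θ); h is reducible.

No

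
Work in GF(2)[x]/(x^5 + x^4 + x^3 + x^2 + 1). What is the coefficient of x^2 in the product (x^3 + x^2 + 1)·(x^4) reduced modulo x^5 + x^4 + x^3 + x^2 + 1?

Multiply in GF(2)[x]: (x^3 + x^2 + 1)·(x^4) = x^7 + x^6 + x^4.
Reduce using x^5 ≡ x^4 + x^3 + x^2 + 1 (mod x^5 + x^4 + x^3 + x^2 + 1).
Reduced: x^4 + x^3 + 1.

0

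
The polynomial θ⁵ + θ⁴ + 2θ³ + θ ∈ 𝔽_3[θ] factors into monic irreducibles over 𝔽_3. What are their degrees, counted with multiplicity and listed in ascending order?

1, 1, 3

Write h(θ) = θ⁵ + θ⁴ + 2θ³ + θ.
Roots in 𝔽_3: h(0) = 0 → root; h(1) = 2; h(2) = 0 → root.
Linear factors from roots: (θ), (θ + 1).
Complete factorization: h(θ) = (θ)·(θ + 1)·(θ³ + 2θ + 1).
Factor degrees with multiplicity: 1 + 1 + 3 = 5.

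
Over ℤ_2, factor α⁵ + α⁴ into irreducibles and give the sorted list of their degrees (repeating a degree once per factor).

Write g(α) = α⁵ + α⁴.
Roots in ℤ_2: g(0) = 0 → root; g(1) = 0 → root.
Linear factors from roots: (α), (α + 1).
Complete factorization: g(α) = (α + 1)·(α)^4.
Factor degrees with multiplicity: 1 + 1 + 1 + 1 + 1 = 5.

1, 1, 1, 1, 1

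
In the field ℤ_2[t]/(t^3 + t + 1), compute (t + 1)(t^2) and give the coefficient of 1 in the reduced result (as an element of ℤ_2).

Multiply in ℤ_2[t]: (t + 1)·(t^2) = t^3 + t^2.
Reduce using t^3 ≡ t + 1 (mod t^3 + t + 1).
Reduced: t^2 + t + 1.

1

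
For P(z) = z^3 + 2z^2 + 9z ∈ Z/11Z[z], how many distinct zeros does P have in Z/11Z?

3

Evaluate at each of the 11 elements of Z/11Z:
P(0) = 0 → root; P(1) = 1; P(2) = 1; P(3) = 6; P(4) = 0 → root; P(5) = 0 → root; P(6) = 1; P(7) = 9; P(8) = 8; P(9) = 4; P(10) = 3.
Roots: {0, 4, 5}.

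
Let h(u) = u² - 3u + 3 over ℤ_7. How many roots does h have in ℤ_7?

Evaluate at each of the 7 elements of ℤ_7:
h(0) = 3; h(1) = 1; h(2) = 1; h(3) = 3; h(4) = 0 → root; h(5) = 6; h(6) = 0 → root.
Roots: {4, 6}.

2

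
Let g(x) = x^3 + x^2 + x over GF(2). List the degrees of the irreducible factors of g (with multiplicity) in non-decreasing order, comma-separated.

Roots in GF(2): g(0) = 0 → root; g(1) = 1.
Linear factors from roots: (x).
Complete factorization: g(x) = (x)·(x^2 + x + 1).
Factor degrees with multiplicity: 1 + 2 = 3.

1, 2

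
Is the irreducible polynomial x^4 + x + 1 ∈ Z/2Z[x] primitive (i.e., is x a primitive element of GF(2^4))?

Write f(x) = x^4 + x + 1.
|GF(2^4)^×| = 2^4 − 1 = 15. Prime factorization: 15 = 3·5.
f is primitive ⇔ x has order 15 in GF(2)[x]/(f), i.e. x^(15/q) ≠ 1 for each prime q | 15.
x^(5) mod f = x^2 + x.
x^(3) mod f = x^3.
None equal 1, so x has full order 15; f is primitive.

Yes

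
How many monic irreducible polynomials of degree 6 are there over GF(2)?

9

x^(2^6) − x is the product of all monic irreducibles of degree dividing 6; Möbius inversion gives N = (1/6) Σ μ(6/d)·2^d.
Divisors of 6: 1, 2, 3, 6; μ(6/d) for each: 1, -1, -1, 1.
Σ = 2^1 − 2^2 − 2^3 + 2^6 = 54.
N = 54/6 = 9.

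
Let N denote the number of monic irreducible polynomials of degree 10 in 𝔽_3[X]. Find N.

5880

x^(3^10) − x is the product of all monic irreducibles of degree dividing 10; Möbius inversion gives N = (1/10) Σ μ(10/d)·3^d.
Divisors of 10: 1, 2, 5, 10; μ(10/d) for each: 1, -1, -1, 1.
Σ = 3^1 − 3^2 − 3^5 + 3^10 = 58800.
N = 58800/10 = 5880.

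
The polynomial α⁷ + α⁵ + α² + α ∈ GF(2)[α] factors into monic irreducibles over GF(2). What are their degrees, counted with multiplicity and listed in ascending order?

1, 1, 2, 3

Write g(α) = α⁷ + α⁵ + α² + α.
Roots in GF(2): g(0) = 0 → root; g(1) = 0 → root.
Linear factors from roots: (α), (α + 1).
Complete factorization: g(α) = (α)·(α + 1)·(α² + α + 1)·(α³ + α + 1).
Factor degrees with multiplicity: 1 + 1 + 2 + 3 = 7.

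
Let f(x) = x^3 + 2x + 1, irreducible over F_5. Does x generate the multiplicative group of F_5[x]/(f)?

No

|GF(5^3)^×| = 5^3 − 1 = 124. Prime factorization: 124 = 2^2·31.
f is primitive ⇔ x has order 124 in GF(5)[x]/(f), i.e. x^(124/q) ≠ 1 for each prime q | 124.
x^(62) mod f = 1
x^(4) mod f = 3x^2 + 4x.
Since x^(62) = 1, the order of x divides 62 < 124; not primitive.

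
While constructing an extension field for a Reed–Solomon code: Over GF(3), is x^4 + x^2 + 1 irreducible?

Write m(x) = x^4 + x^2 + 1.
Check for roots in GF(3): m(0) = 1; m(1) = 0 → root; m(2) = 0 → root.
m(1) = 0, so (x − 1) divides m(x); m is reducible.

No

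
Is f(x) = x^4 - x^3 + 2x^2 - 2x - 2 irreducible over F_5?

Check for roots in F_5: f(0) = 3; f(1) = 3; f(2) = 0 → root; f(3) = 4; f(4) = 4.
f(2) = 0, so (x − 2) divides f(x); f is reducible.

No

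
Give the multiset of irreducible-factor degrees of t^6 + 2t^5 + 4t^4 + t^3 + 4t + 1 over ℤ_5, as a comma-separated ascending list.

6

Write g(t) = t^6 + 2t^5 + 4t^4 + t^3 + 4t + 1.
Roots in ℤ_5: g(0) = 1; g(1) = 3; g(2) = 4; g(3) = 4; g(4) = 4.
Complete factorization: g(t) = (t^6 + 2t^5 + 4t^4 + t^3 + 4t + 1).
Factor degrees with multiplicity: 6 = 6.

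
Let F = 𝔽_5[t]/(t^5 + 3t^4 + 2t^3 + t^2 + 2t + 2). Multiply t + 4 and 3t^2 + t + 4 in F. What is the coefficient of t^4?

Multiply in 𝔽_5[t]: (t + 4)·(3t^2 + t + 4) = 3t^3 + 3t^2 + 3t + 1.
Reduced: 3t^3 + 3t^2 + 3t + 1.

0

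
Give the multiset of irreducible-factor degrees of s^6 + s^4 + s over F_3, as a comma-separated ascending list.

Write g(s) = s^6 + s^4 + s.
Roots in F_3: g(0) = 0 → root; g(1) = 0 → root; g(2) = 1.
Linear factors from roots: (s), (s + 2).
Complete factorization: g(s) = (s)·(s + 2)·(s^4 + s^3 + 2s^2 + 2s + 2).
Factor degrees with multiplicity: 1 + 1 + 4 = 6.

1, 1, 4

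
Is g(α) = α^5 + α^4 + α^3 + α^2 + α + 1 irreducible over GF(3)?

No

Check for roots in GF(3): g(0) = 1; g(1) = 0 → root; g(2) = 0 → root.
g(1) = 0, so (α − 1) divides g(α); g is reducible.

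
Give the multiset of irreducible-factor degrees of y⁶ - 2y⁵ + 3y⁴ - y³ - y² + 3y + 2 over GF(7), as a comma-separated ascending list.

6

Write g(y) = y⁶ - 2y⁵ + 3y⁴ - y³ - y² + 3y + 2.
Complete factorization: g(y) = (y⁶ - 2y⁵ + 3y⁴ - y³ - y² + 3y + 2).
Factor degrees with multiplicity: 6 = 6.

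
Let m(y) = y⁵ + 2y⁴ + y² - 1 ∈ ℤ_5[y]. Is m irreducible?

Check for roots in ℤ_5: m(0) = 4; m(1) = 3; m(2) = 2; m(3) = 3; m(4) = 1.
No roots, so no linear factors.
Degree-2 irreducible divisors: test the 10 monic irreducibles of degree 2 over GF(5).
None of them divide m (all give nonzero remainder).
No irreducible factor of degree ≤ 2 exists, so m is irreducible over GF(5).

Yes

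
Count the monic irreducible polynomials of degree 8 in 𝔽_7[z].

720300

Gauss's count: N_{7}(8) = (1/8) Σ_{d|8} μ(8/d)·7^d.
Divisors of 8: 1, 2, 4, 8; μ(8/d) for each: 0, 0, -1, 1.
Σ = − 7^4 + 7^8 = 5762400.
N = 5762400/8 = 720300.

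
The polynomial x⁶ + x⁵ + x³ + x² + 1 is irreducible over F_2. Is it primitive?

Yes

Write f(x) = x⁶ + x⁵ + x³ + x² + 1.
|GF(2^6)^×| = 2^6 − 1 = 63. Prime factorization: 63 = 3^2·7.
f is primitive ⇔ x has order 63 in GF(2)[x]/(f), i.e. x^(63/q) ≠ 1 for each prime q | 63.
x^(21) mod f = x⁴ + x² + x + 1.
x^(9) mod f = x² + x.
None equal 1, so x has full order 63; f is primitive.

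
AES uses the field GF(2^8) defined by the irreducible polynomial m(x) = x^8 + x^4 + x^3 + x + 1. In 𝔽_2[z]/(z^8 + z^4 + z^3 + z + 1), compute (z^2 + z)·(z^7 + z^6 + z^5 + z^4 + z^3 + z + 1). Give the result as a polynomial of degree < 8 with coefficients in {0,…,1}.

z^5 + z^3 + z^2

Multiply in 𝔽_2[z]: (z^2 + z)·(z^7 + z^6 + z^5 + z^4 + z^3 + z + 1) = z^9 + z^4 + z^3 + z.
Reduce using z^8 ≡ z^4 + z^3 + z + 1 (mod z^8 + z^4 + z^3 + z + 1).
Reduced: z^5 + z^3 + z^2.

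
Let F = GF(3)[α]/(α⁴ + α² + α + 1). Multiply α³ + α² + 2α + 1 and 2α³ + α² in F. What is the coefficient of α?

Multiply in GF(3)[α]: (α³ + α² + 2α + 1)·(2α³ + α²) = 2α⁶ + 2α⁴ + α³ + α².
Reduce using α⁴ ≡ 2α² + 2α + 2 (mod α⁴ + α² + α + 1).
Reduced: 2α³ + 2α².

0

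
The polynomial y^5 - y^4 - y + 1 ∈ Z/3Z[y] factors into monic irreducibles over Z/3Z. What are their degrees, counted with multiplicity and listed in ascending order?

Write g(y) = y^5 - y^4 - y + 1.
Roots in Z/3Z: g(0) = 1; g(1) = 0 → root; g(2) = 0 → root.
Linear factors from roots: (y - 1), (y + 1).
Complete factorization: g(y) = (y + 1)·(y - 1)^2·(y^2 + 1).
Factor degrees with multiplicity: 1 + 1 + 1 + 2 = 5.

1, 1, 1, 2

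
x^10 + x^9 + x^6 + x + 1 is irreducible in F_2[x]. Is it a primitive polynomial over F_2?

Yes

Write f(x) = x^10 + x^9 + x^6 + x + 1.
|GF(2^10)^×| = 2^10 − 1 = 1023. Prime factorization: 1023 = 3·11·31.
f is primitive ⇔ x has order 1023 in GF(2)[x]/(f), i.e. x^(1023/q) ≠ 1 for each prime q | 1023.
x^(341) mod f = x^9 + x^6 + x^5 + x^4 + x.
x^(93) mod f = x^9 + x^6 + x^5 + x^4 + x^3.
x^(33) mod f = x^9 + x^8 + x^4 + 1.
None equal 1, so x has full order 1023; f is primitive.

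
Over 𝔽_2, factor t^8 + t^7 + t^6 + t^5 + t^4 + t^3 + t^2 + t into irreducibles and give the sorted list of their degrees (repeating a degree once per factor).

1, 1, 1, 1, 1, 1, 1, 1

Write g(t) = t^8 + t^7 + t^6 + t^5 + t^4 + t^3 + t^2 + t.
Roots in 𝔽_2: g(0) = 0 → root; g(1) = 0 → root.
Linear factors from roots: (t), (t + 1).
Complete factorization: g(t) = (t)·(t + 1)^7.
Factor degrees with multiplicity: 1 + 1 + 1 + 1 + 1 + 1 + 1 + 1 = 8.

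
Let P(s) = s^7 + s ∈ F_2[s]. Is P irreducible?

No

Check for roots in F_2: P(0) = 0 → root; P(1) = 0 → root.
P(0) = 0, so (s) divides P(s); P is reducible.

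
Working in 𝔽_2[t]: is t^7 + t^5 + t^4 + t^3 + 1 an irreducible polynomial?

Write f(t) = t^7 + t^5 + t^4 + t^3 + 1.
Check for roots in 𝔽_2: f(0) = 1; f(1) = 1.
No roots, so no linear factors.
Monic irreducibles of degree 2 over GF(2): t^2 + t + 1.
None of them divide f (all give nonzero remainder).
Monic irreducibles of degree 3 over GF(2): t^3 + t + 1, t^3 + t^2 + 1.
None of them divide f (all give nonzero remainder).
No irreducible factor of degree ≤ 3 exists, so f is irreducible over GF(2).

Yes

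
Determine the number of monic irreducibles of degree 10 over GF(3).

By the necklace-counting formula, N_3(10) = (1/10) Σ_{d|10} μ(10/d)·3^d.
Divisors of 10: 1, 2, 5, 10; μ(10/d) for each: 1, -1, -1, 1.
Σ = 3^1 − 3^2 − 3^5 + 3^10 = 58800.
N = 58800/10 = 5880.

5880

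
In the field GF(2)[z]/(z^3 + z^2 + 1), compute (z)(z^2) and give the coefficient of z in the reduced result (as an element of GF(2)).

Multiply in GF(2)[z]: (z)·(z^2) = z^3.
Reduce using z^3 ≡ z^2 + 1 (mod z^3 + z^2 + 1).
Reduced: z^2 + 1.

0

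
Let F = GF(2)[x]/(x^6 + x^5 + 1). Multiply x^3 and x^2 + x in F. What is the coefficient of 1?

0

Multiply in GF(2)[x]: (x^3)·(x^2 + x) = x^5 + x^4.
Reduced: x^5 + x^4.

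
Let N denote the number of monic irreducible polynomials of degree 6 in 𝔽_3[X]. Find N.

116

Gauss's count: N_{3}(6) = (1/6) Σ_{d|6} μ(6/d)·3^d.
Divisors of 6: 1, 2, 3, 6; μ(6/d) for each: 1, -1, -1, 1.
Σ = 3^1 − 3^2 − 3^3 + 3^6 = 696.
N = 696/6 = 116.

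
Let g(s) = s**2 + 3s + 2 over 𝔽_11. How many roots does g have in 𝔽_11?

Evaluate at each of the 11 elements of 𝔽_11:
g(0) = 2; g(1) = 6; g(2) = 1; g(3) = 9; g(4) = 8; g(5) = 9; g(6) = 1; g(7) = 6; g(8) = 2; g(9) = 0 → root; g(10) = 0 → root.
Roots: {9, 10}.

2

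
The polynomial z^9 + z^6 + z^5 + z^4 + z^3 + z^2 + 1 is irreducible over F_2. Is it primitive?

Yes

Write f(z) = z^9 + z^6 + z^5 + z^4 + z^3 + z^2 + 1.
|GF(2^9)^×| = 2^9 − 1 = 511. Prime factorization: 511 = 7·73.
f is primitive ⇔ z has order 511 in GF(2)[z]/(f), i.e. z^(511/q) ≠ 1 for each prime q | 511.
z^(73) mod f = z^7 + z^6 + z^5 + z^2 + 1.
z^(7) mod f = z^7.
None equal 1, so z has full order 511; f is primitive.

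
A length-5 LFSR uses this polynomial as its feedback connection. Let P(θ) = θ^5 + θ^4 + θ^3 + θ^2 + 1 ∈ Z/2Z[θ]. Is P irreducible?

Check for roots in Z/2Z: P(0) = 1; P(1) = 1.
No roots, so no linear factors.
Monic irreducibles of degree 2 over GF(2): θ^2 + θ + 1.
None of them divide P (all give nonzero remainder).
No irreducible factor of degree ≤ 2 exists, so P is irreducible over GF(2).

Yes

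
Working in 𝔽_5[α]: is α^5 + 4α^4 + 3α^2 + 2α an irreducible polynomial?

Write m(α) = α^5 + 4α^4 + 3α^2 + 2α.
Check for roots in 𝔽_5: m(0) = 0 → root; m(1) = 0 → root; m(2) = 2; m(3) = 0 → root; m(4) = 4.
m(0) = 0, so (α) divides m(α); m is reducible.

No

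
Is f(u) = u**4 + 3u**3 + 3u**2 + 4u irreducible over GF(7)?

Check for roots in GF(7): f(0) = 0 → root; f(1) = 4; f(2) = 4; f(3) = 5; f(4) = 1; f(5) = 3; f(6) = 4.
f(0) = 0, so (u) divides f(u); f is reducible.

No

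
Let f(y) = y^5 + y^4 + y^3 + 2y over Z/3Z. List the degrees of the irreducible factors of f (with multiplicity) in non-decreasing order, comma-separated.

Roots in Z/3Z: f(0) = 0 → root; f(1) = 2; f(2) = 0 → root.
Linear factors from roots: (y), (y + 1).
Complete factorization: f(y) = (y)·(y + 1)^2·(y^2 + 2y + 2).
Factor degrees with multiplicity: 1 + 1 + 1 + 2 = 5.

1, 1, 1, 2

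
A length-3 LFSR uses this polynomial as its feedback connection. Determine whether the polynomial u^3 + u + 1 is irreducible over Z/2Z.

Write f(u) = u^3 + u + 1.
Check for roots in Z/2Z: f(0) = 1; f(1) = 1.
No roots. A degree-3 polynomial over a field with no linear factor is irreducible.

Yes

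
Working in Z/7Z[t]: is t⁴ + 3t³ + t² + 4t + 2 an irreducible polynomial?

Yes

Write m(t) = t⁴ + 3t³ + t² + 4t + 2.
Check for roots in Z/7Z: m(0) = 2; m(1) = 4; m(2) = 5; m(3) = 3; m(4) = 6; m(5) = 4; m(6) = 4.
No roots, so no linear factors.
Degree-2 irreducible divisors: test the 21 monic irreducibles of degree 2 over GF(7).
None of them divide m (all give nonzero remainder).
No irreducible factor of degree ≤ 2 exists, so m is irreducible over GF(7).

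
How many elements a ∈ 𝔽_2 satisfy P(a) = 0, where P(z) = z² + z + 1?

Evaluate at each of the 2 elements of 𝔽_2:
P(0) = 1; P(1) = 1.
No element is a root.

0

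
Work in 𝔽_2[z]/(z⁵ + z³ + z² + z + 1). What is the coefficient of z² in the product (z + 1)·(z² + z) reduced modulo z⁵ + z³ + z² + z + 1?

Multiply in 𝔽_2[z]: (z + 1)·(z² + z) = z³ + z.
Reduced: z³ + z.

0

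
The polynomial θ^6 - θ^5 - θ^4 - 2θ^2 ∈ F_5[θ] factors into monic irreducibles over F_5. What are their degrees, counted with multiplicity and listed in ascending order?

Write f(θ) = θ^6 - θ^5 - θ^4 - 2θ^2.
Roots in F_5: f(0) = 0 → root; f(1) = 2; f(2) = 3; f(3) = 2; f(4) = 4.
Linear factors from roots: (θ).
Complete factorization: f(θ) = (θ)^2·(θ^2 + θ + 2)·(θ^2 - 2θ - 1).
Factor degrees with multiplicity: 1 + 1 + 2 + 2 = 6.

1, 1, 2, 2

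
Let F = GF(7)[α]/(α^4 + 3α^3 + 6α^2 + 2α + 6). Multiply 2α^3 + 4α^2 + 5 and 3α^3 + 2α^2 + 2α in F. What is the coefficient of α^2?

Multiply in GF(7)[α]: (2α^3 + 4α^2 + 5)·(3α^3 + 2α^2 + 2α) = 6α^6 + 2α^5 + 5α^4 + 2α^3 + 3α^2 + 3α.
Reduce using α^4 ≡ 4α^3 + α^2 + 5α + 1 (mod α^4 + 3α^3 + 6α^2 + 2α + 6).
Reduced: 2α^2 + 2α + 3.

2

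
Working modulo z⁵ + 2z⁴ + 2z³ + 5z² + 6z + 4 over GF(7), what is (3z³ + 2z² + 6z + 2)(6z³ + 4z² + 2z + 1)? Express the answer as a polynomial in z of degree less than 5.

3z^4 + 5z^3 + 2z^2 + 3z + 1

Multiply in GF(7)[z]: (3z³ + 2z² + 6z + 2)·(6z³ + 4z² + 2z + 1) = 4z⁶ + 3z⁵ + z⁴ + z³ + z² + 3z + 2.
Reduce using z⁵ ≡ 5z⁴ + 5z³ + 2z² + z + 3 (mod z⁵ + 2z⁴ + 2z³ + 5z² + 6z + 4).
Reduced: 3z⁴ + 5z³ + 2z² + 3z + 1.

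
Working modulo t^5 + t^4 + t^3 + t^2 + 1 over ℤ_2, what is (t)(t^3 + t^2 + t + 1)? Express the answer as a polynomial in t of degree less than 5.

Multiply in ℤ_2[t]: (t)·(t^3 + t^2 + t + 1) = t^4 + t^3 + t^2 + t.
Reduced: t^4 + t^3 + t^2 + t.

t^4 + t^3 + t^2 + t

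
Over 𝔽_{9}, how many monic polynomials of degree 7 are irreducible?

683280

Gauss's count: N_{9}(7) = (1/7) Σ_{d|7} μ(7/d)·9^d.
Divisors of 7: 1, 7; μ(7/d) for each: -1, 1.
Σ = − 9^1 + 9^7 = 4782960.
N = 4782960/7 = 683280.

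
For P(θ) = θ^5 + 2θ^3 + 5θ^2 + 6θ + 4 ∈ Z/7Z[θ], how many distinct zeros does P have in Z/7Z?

4

Evaluate at each of the 7 elements of Z/7Z:
P(0) = 4; P(1) = 4; P(2) = 0 → root; P(3) = 0 → root; P(4) = 0 → root; P(5) = 6; P(6) = 0 → root.
Roots: {2, 3, 4, 6}.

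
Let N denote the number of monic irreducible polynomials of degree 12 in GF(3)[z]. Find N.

44220

By the necklace-counting formula, N_3(12) = (1/12) Σ_{d|12} μ(12/d)·3^d.
Divisors of 12: 1, 2, 3, 4, 6, 12; μ(12/d) for each: 0, 1, 0, -1, -1, 1.
Σ = 3^2 − 3^4 − 3^6 + 3^12 = 530640.
N = 530640/12 = 44220.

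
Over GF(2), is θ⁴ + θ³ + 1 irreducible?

Write P(θ) = θ⁴ + θ³ + 1.
Check for roots in GF(2): P(0) = 1; P(1) = 1.
No roots, so no linear factors.
Monic irreducibles of degree 2 over GF(2): θ² + θ + 1.
None of them divide P (all give nonzero remainder).
No irreducible factor of degree ≤ 2 exists, so P is irreducible over GF(2).

Yes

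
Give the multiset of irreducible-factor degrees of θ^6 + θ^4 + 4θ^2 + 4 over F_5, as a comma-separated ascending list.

1, 1, 1, 1, 1, 1

Write g(θ) = θ^6 + θ^4 + 4θ^2 + 4.
Roots in F_5: g(0) = 4; g(1) = 0 → root; g(2) = 0 → root; g(3) = 0 → root; g(4) = 0 → root.
Linear factors from roots: (θ + 4), (θ + 3), (θ + 2), (θ + 1).
Complete factorization: g(θ) = (θ + 1)·(θ + 4)·(θ + 2)^2·(θ + 3)^2.
Factor degrees with multiplicity: 1 + 1 + 1 + 1 + 1 + 1 = 6.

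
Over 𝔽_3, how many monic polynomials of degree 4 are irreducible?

18

x^(3^4) − x is the product of all monic irreducibles of degree dividing 4; Möbius inversion gives N = (1/4) Σ μ(4/d)·3^d.
Divisors of 4: 1, 2, 4; μ(4/d) for each: 0, -1, 1.
Σ = − 3^2 + 3^4 = 72.
N = 72/4 = 18.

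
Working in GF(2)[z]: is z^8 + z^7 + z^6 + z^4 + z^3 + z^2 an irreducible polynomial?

Write f(z) = z^8 + z^7 + z^6 + z^4 + z^3 + z^2.
Check for roots in GF(2): f(0) = 0 → root; f(1) = 0 → root.
f(0) = 0, so (z) divides f(z); f is reducible.

No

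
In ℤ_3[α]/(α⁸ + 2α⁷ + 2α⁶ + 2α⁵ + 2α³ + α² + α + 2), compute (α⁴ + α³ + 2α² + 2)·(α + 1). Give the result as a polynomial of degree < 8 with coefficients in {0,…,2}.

α^5 + 2α^4 + 2α^2 + 2α + 2

Multiply in ℤ_3[α]: (α⁴ + α³ + 2α² + 2)·(α + 1) = α⁵ + 2α⁴ + 2α² + 2α + 2.
Reduced: α⁵ + 2α⁴ + 2α² + 2α + 2.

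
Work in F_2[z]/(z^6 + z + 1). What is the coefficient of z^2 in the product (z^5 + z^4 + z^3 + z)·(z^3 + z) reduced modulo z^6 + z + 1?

Multiply in F_2[z]: (z^5 + z^4 + z^3 + z)·(z^3 + z) = z^8 + z^7 + z^5 + z^2.
Reduce using z^6 ≡ z + 1 (mod z^6 + z + 1).
Reduced: z^5 + z^3 + z^2 + z.

1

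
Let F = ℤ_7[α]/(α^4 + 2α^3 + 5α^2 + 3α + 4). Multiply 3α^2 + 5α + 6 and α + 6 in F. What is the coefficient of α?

Multiply in ℤ_7[α]: (3α^2 + 5α + 6)·(α + 6) = 3α^3 + 2α^2 + α + 1.
Reduced: 3α^3 + 2α^2 + α + 1.

1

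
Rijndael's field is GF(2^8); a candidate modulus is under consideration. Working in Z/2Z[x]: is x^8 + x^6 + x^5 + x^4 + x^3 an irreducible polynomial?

Write m(x) = x^8 + x^6 + x^5 + x^4 + x^3.
Check for roots in Z/2Z: m(0) = 0 → root; m(1) = 1.
m(0) = 0, so (x) divides m(x); m is reducible.

No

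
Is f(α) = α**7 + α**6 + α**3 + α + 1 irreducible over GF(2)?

Check for roots in GF(2): f(0) = 1; f(1) = 1.
No roots, so no linear factors.
Monic irreducibles of degree 2 over GF(2): α**2 + α + 1.
None of them divide f (all give nonzero remainder).
Monic irreducibles of degree 3 over GF(2): α**3 + α + 1, α**3 + α**2 + 1.
None of them divide f (all give nonzero remainder).
No irreducible factor of degree ≤ 3 exists, so f is irreducible over GF(2).

Yes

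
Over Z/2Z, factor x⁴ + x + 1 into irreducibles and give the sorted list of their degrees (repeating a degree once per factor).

Write g(x) = x⁴ + x + 1.
Roots in Z/2Z: g(0) = 1; g(1) = 1.
Complete factorization: g(x) = (x⁴ + x + 1).
Factor degrees with multiplicity: 4 = 4.

4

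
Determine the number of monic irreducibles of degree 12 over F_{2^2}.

Gauss's count: N_{4}(12) = (1/12) Σ_{d|12} μ(12/d)·4^d.
Divisors of 12: 1, 2, 3, 4, 6, 12; μ(12/d) for each: 0, 1, 0, -1, -1, 1.
Σ = 4^2 − 4^4 − 4^6 + 4^12 = 16772880.
N = 16772880/12 = 1397740.

1397740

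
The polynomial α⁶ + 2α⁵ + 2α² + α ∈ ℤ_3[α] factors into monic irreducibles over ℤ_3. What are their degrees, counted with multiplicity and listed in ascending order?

1, 1, 1, 1, 2

Write h(α) = α⁶ + 2α⁵ + 2α² + α.
Roots in ℤ_3: h(0) = 0 → root; h(1) = 0 → root; h(2) = 0 → root.
Linear factors from roots: (α), (α + 2), (α + 1).
Complete factorization: h(α) = (α)·(α + 1)·(α + 2)^2·(α² + 1).
Factor degrees with multiplicity: 1 + 1 + 1 + 1 + 2 = 6.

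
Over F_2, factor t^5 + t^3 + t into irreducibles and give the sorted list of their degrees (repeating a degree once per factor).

Write g(t) = t^5 + t^3 + t.
Roots in F_2: g(0) = 0 → root; g(1) = 1.
Linear factors from roots: (t).
Complete factorization: g(t) = (t)·(t^2 + t + 1)^2.
Factor degrees with multiplicity: 1 + 2 + 2 = 5.

1, 2, 2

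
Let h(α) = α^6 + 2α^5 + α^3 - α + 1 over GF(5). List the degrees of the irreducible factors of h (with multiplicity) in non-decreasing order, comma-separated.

Roots in GF(5): h(0) = 1; h(1) = 4; h(2) = 0 → root; h(3) = 0 → root; h(4) = 0 → root.
Linear factors from roots: (α - 2), (α + 2), (α + 1).
Complete factorization: h(α) = (α + 1)·(α + 2)·(α - 2)·(α^3 + α^2 - 2α + 1).
Factor degrees with multiplicity: 1 + 1 + 1 + 3 = 6.

1, 1, 1, 3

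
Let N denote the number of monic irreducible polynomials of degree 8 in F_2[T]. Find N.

The number of monic irreducibles of degree 8 over GF(2) is (1/8)·Σ_{d∣8} μ(8/d) 2^d.
Divisors of 8: 1, 2, 4, 8; μ(8/d) for each: 0, 0, -1, 1.
Σ = − 2^4 + 2^8 = 240.
N = 240/8 = 30.

30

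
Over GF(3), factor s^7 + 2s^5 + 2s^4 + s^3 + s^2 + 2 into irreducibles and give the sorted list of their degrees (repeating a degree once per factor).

Write h(s) = s^7 + 2s^5 + 2s^4 + s^3 + s^2 + 2.
Roots in GF(3): h(0) = 2; h(1) = 0 → root; h(2) = 1.
Linear factors from roots: (s + 2).
Complete factorization: h(s) = (s + 2)^3·(s^2 + 1)^2.
Factor degrees with multiplicity: 1 + 1 + 1 + 2 + 2 = 7.

1, 1, 1, 2, 2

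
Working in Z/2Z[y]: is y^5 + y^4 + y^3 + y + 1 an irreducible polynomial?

Yes

Write m(y) = y^5 + y^4 + y^3 + y + 1.
Check for roots in Z/2Z: m(0) = 1; m(1) = 1.
No roots, so no linear factors.
Monic irreducibles of degree 2 over GF(2): y^2 + y + 1.
None of them divide m (all give nonzero remainder).
No irreducible factor of degree ≤ 2 exists, so m is irreducible over GF(2).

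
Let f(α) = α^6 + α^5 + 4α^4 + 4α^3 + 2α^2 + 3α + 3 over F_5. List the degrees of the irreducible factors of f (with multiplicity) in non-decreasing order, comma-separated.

6

Roots in F_5: f(0) = 3; f(1) = 3; f(2) = 4; f(3) = 4; f(4) = 2.
Complete factorization: f(α) = (α^6 + α^5 + 4α^4 + 4α^3 + 2α^2 + 3α + 3).
Factor degrees with multiplicity: 6 = 6.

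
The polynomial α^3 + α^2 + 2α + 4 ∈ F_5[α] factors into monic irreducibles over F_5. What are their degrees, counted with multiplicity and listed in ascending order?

1, 2

Write h(α) = α^3 + α^2 + 2α + 4.
Roots in F_5: h(0) = 4; h(1) = 3; h(2) = 0 → root; h(3) = 1; h(4) = 2.
Linear factors from roots: (α + 3).
Complete factorization: h(α) = (α + 3)·(α^2 + 3α + 3).
Factor degrees with multiplicity: 1 + 2 = 3.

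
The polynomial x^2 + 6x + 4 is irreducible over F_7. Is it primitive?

No

Write f(x) = x^2 + 6x + 4.
|GF(7^2)^×| = 7^2 − 1 = 48. Prime factorization: 48 = 2^4·3.
f is primitive ⇔ x has order 48 in GF(7)[x]/(f), i.e. x^(48/q) ≠ 1 for each prime q | 48.
x^(24) mod f = 1
x^(16) mod f = 2.
Since x^(24) = 1, the order of x divides 24 < 48; not primitive.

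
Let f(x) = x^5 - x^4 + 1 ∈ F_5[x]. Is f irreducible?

Yes

Check for roots in F_5: f(0) = 1; f(1) = 1; f(2) = 2; f(3) = 3; f(4) = 4.
No roots, so no linear factors.
Degree-2 irreducible divisors: test the 10 monic irreducibles of degree 2 over GF(5).
None of them divide f (all give nonzero remainder).
No irreducible factor of degree ≤ 2 exists, so f is irreducible over GF(5).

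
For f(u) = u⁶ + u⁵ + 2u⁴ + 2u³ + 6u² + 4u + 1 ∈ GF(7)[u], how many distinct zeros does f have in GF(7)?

Evaluate at each of the 7 elements of GF(7):
f(0) = 1; f(1) = 3; f(2) = 2; f(3) = 2; f(4) = 0 → root; f(5) = 2; f(6) = 3.
Roots: {4}.

1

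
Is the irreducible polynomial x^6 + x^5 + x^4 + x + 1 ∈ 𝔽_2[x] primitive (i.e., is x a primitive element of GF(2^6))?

Write f(x) = x^6 + x^5 + x^4 + x + 1.
|GF(2^6)^×| = 2^6 − 1 = 63. Prime factorization: 63 = 3^2·7.
f is primitive ⇔ x has order 63 in GF(2)[x]/(f), i.e. x^(63/q) ≠ 1 for each prime q | 63.
x^(21) mod f = x^4 + x^3 + 1.
x^(9) mod f = x^5 + x^2 + x + 1.
None equal 1, so x has full order 63; f is primitive.

Yes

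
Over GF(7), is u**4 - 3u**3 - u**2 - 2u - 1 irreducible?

Write f(u) = u**4 - 3u**3 - u**2 - 2u - 1.
Check for roots in GF(7): f(0) = 6; f(1) = 1; f(2) = 4; f(3) = 5; f(4) = 4; f(5) = 4; f(6) = 4.
No roots, so no linear factors.
Degree-2 irreducible divisors: test the 21 monic irreducibles of degree 2 over GF(7).
None of them divide f (all give nonzero remainder).
No irreducible factor of degree ≤ 2 exists, so f is irreducible over GF(7).

Yes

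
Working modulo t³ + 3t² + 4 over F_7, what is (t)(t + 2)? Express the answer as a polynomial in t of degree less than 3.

Multiply in F_7[t]: (t)·(t + 2) = t² + 2t.
Reduced: t² + 2t.

t^2 + 2t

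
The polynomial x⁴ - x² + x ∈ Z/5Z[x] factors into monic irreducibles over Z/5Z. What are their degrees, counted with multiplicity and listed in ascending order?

1, 1, 2

Write g(x) = x⁴ - x² + x.
Roots in Z/5Z: g(0) = 0 → root; g(1) = 1; g(2) = 4; g(3) = 0 → root; g(4) = 4.
Linear factors from roots: (x), (x + 2).
Complete factorization: g(x) = (x)·(x + 2)·(x² - 2x - 2).
Factor degrees with multiplicity: 1 + 1 + 2 = 4.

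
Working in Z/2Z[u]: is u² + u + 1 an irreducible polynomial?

Write P(u) = u² + u + 1.
Check for roots in Z/2Z: P(0) = 1; P(1) = 1.
No roots. A degree-2 polynomial over a field with no linear factor is irreducible.

Yes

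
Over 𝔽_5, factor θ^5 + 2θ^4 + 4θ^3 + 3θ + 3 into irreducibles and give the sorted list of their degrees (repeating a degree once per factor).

1, 1, 1, 2

Write g(θ) = θ^5 + 2θ^4 + 4θ^3 + 3θ + 3.
Roots in 𝔽_5: g(0) = 3; g(1) = 3; g(2) = 0 → root; g(3) = 0 → root; g(4) = 2.
Linear factors from roots: (θ + 3), (θ + 2).
Complete factorization: g(θ) = (θ + 2)·(θ + 3)^2·(θ^2 + 4θ + 1).
Factor degrees with multiplicity: 1 + 1 + 1 + 2 = 5.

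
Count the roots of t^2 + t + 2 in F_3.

0

Write f(t) = t^2 + t + 2.
Evaluate at each of the 3 elements of F_3:
f(0) = 2; f(1) = 1; f(2) = 2.
No element is a root.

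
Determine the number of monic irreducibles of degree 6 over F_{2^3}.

Gauss's count: N_{8}(6) = (1/6) Σ_{d|6} μ(6/d)·8^d.
Divisors of 6: 1, 2, 3, 6; μ(6/d) for each: 1, -1, -1, 1.
Σ = 8^1 − 8^2 − 8^3 + 8^6 = 261576.
N = 261576/6 = 43596.

43596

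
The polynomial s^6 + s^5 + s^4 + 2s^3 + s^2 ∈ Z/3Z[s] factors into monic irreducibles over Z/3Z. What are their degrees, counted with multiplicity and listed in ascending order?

Write f(s) = s^6 + s^5 + s^4 + 2s^3 + s^2.
Roots in Z/3Z: f(0) = 0 → root; f(1) = 0 → root; f(2) = 0 → root.
Linear factors from roots: (s), (s + 2), (s + 1).
Complete factorization: f(s) = (s + 1)·(s + 2)·(s)^2·(s^2 + s + 2).
Factor degrees with multiplicity: 1 + 1 + 1 + 1 + 2 = 6.

1, 1, 1, 1, 2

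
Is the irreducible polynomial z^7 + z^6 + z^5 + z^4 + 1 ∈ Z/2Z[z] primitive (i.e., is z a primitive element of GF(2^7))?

Yes

Write f(z) = z^7 + z^6 + z^5 + z^4 + 1.
|GF(2^7)^×| = 2^7 − 1 = 127. Prime factorization: 127 = 127.
f is primitive ⇔ z has order 127 in GF(2)[z]/(f), i.e. z^(127/q) ≠ 1 for each prime q | 127.
z^(1) mod f = z.
None equal 1, so z has full order 127; f is primitive.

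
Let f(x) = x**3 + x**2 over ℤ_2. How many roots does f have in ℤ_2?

Evaluate at each of the 2 elements of ℤ_2:
f(0) = 0 → root; f(1) = 0 → root.
Roots: {0, 1}.

2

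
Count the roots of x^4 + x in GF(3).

2

Write P(x) = x^4 + x.
Evaluate at each of the 3 elements of GF(3):
P(0) = 0 → root; P(1) = 2; P(2) = 0 → root.
Roots: {0, 2}.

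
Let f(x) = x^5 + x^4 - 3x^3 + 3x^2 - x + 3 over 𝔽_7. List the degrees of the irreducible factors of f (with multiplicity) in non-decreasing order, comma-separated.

Complete factorization: f(x) = (x^5 + x^4 - 3x^3 + 3x^2 - x + 3).
Factor degrees with multiplicity: 5 = 5.

5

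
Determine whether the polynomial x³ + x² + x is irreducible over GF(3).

Write P(x) = x³ + x² + x.
Check for roots in GF(3): P(0) = 0 → root; P(1) = 0 → root; P(2) = 2.
P(0) = 0, so (x) divides P(x); P is reducible.

No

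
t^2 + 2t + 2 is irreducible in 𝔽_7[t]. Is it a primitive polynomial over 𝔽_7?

No

Write f(t) = t^2 + 2t + 2.
|GF(7^2)^×| = 7^2 − 1 = 48. Prime factorization: 48 = 2^4·3.
f is primitive ⇔ t has order 48 in GF(7)[t]/(f), i.e. t^(48/q) ≠ 1 for each prime q | 48.
t^(24) mod f = 1
t^(16) mod f = 4.
Since t^(24) = 1, the order of t divides 24 < 48; not primitive.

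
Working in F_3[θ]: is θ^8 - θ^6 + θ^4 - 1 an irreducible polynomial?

Write P(θ) = θ^8 - θ^6 + θ^4 - 1.
Check for roots in F_3: P(0) = 2; P(1) = 0 → root; P(2) = 0 → root.
P(1) = 0, so (θ − 1) divides P(θ); P is reducible.

No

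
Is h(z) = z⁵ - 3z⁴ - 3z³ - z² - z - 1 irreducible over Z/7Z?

Check for roots in Z/7Z: h(0) = 6; h(1) = 6; h(2) = 2; h(3) = 4; h(4) = 1; h(5) = 4; h(6) = 5.
No roots, so no linear factors.
Degree-2 irreducible divisors: test the 21 monic irreducibles of degree 2 over GF(7).
None of them divide h (all give nonzero remainder).
No irreducible factor of degree ≤ 2 exists, so h is irreducible over GF(7).

Yes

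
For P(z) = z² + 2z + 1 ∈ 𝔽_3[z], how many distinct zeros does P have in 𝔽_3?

Evaluate at each of the 3 elements of 𝔽_3:
P(0) = 1; P(1) = 1; P(2) = 0 → root.
Roots: {2}.

1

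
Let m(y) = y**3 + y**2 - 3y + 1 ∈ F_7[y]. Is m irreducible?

No

Check for roots in F_7: m(0) = 1; m(1) = 0 → root; m(2) = 0 → root; m(3) = 0 → root; m(4) = 6; m(5) = 3; m(6) = 4.
m(1) = 0, so (y − 1) divides m(y); m is reducible.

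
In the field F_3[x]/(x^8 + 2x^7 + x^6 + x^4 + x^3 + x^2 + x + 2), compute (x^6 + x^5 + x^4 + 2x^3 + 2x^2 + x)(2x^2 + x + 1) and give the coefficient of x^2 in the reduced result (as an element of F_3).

1

Multiply in F_3[x]: (x^6 + x^5 + x^4 + 2x^3 + 2x^2 + x)·(2x^2 + x + 1) = 2x^8 + x^6 + x^4 + x.
Reduce using x^8 ≡ x^7 + 2x^6 + 2x^4 + 2x^3 + 2x^2 + 2x + 1 (mod x^8 + 2x^7 + x^6 + x^4 + x^3 + x^2 + x + 2).
Reduced: 2x^7 + 2x^6 + 2x^4 + x^3 + x^2 + 2x + 2.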